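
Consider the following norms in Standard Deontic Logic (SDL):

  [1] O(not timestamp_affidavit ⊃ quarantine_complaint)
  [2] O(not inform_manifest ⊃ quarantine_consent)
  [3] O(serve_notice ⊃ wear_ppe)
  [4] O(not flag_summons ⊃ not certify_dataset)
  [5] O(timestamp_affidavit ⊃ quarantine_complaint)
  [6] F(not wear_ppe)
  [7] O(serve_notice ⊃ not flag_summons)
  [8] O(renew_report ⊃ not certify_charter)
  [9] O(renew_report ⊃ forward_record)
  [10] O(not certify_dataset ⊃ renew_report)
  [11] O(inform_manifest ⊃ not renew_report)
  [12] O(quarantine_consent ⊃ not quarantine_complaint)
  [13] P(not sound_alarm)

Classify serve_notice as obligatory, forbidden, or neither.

By case analysis on not timestamp_affidavit: premise 1 gives O(not timestamp_affidavit ⊃ quarantine_complaint) and premise 5 gives O(timestamp_affidavit ⊃ quarantine_complaint), so O(quarantine_complaint) either way.
Premise 12 is O(quarantine_consent ⊃ not quarantine_complaint); contrapositively O(quarantine_complaint ⊃ not quarantine_consent). Since O(quarantine_complaint) holds, K gives O(not quarantine_consent).
Premise 2 is O(not inform_manifest ⊃ quarantine_consent); contrapositively O(not quarantine_consent ⊃ inform_manifest). Since O(not quarantine_consent) holds, K gives O(inform_manifest).
Applying K to premise 11 (O(inform_manifest ⊃ not renew_report)) and O(inform_manifest) yields O(not renew_report).
The contrapositive of premise 10 (O(not certify_dataset ⊃ renew_report)) is O(not renew_report ⊃ certify_dataset), and O(not renew_report) is already established, so O(certify_dataset).
Premise 4, O(not flag_summons ⊃ not certify_dataset), contraposes to O(certify_dataset ⊃ flag_summons); with O(certify_dataset) we get O(flag_summons).
The contrapositive of premise 7 (O(serve_notice ⊃ not flag_summons)) is O(flag_summons ⊃ not serve_notice), and O(flag_summons) is already established, so O(not serve_notice).
Premises 3, 6, 8, 9, 13 do not contribute to this derivation.
Thus O(not serve_notice), which is F(serve_notice): serve_notice is forbidden.

Forbidden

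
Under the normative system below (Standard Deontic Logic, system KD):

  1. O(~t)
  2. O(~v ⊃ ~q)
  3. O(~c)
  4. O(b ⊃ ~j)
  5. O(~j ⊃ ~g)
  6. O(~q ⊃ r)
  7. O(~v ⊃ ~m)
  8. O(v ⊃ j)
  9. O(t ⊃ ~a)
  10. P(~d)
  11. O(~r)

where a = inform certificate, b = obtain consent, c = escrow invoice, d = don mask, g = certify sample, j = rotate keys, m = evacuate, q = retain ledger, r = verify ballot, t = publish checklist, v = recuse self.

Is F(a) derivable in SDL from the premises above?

Premise 9 is O(t ⊃ ~a), but O(t) is not derivable from the premises, so it does not yield O(~a).
No other premise forces O(~a). An ideal world satisfying every premise can still have a true, so F(a) is not derivable.

No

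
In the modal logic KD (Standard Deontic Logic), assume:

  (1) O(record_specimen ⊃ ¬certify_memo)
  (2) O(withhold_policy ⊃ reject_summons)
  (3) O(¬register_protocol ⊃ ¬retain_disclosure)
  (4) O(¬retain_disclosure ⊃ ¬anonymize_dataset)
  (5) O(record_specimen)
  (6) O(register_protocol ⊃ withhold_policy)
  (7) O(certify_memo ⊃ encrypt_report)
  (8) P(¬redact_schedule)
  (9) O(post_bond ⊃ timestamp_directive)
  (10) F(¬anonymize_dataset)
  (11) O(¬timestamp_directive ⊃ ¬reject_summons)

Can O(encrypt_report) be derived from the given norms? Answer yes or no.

No

Premise 7 is O(certify_memo ⊃ encrypt_report), but O(certify_memo) is not derivable from the premises, so it does not yield O(encrypt_report).
No other premise forces O(encrypt_report). An ideal world satisfying every premise can still have encrypt_report false, so O(encrypt_report) is not derivable.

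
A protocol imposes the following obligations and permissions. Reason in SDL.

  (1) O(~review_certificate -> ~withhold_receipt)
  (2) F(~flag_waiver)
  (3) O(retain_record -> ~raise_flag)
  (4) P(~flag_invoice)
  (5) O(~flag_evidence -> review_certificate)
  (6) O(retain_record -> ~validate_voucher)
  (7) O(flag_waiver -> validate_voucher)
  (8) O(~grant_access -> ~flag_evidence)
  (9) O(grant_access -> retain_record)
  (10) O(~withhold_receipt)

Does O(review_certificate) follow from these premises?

F(~flag_waiver) at premise 2 means O(flag_waiver).
With premise 7, O(flag_waiver -> validate_voucher), the K-axiom yields O(validate_voucher).
Premise 6, O(retain_record -> ~validate_voucher), contraposes to O(validate_voucher -> ~retain_record); with O(validate_voucher) we get O(~retain_record).
Premise 9 is O(grant_access -> retain_record); contrapositively O(~retain_record -> ~grant_access). Since O(~retain_record) holds, K gives O(~grant_access).
Premise 8 is O(~grant_access -> ~flag_evidence); since O(~grant_access), deontic closure gives O(~flag_evidence).
Applying K to premise 5 (O(~flag_evidence -> review_certificate)) and O(~flag_evidence) yields O(review_certificate).
Premises 1, 3, 4, 10 do not contribute to this derivation.
So O(review_certificate) follows.

Yes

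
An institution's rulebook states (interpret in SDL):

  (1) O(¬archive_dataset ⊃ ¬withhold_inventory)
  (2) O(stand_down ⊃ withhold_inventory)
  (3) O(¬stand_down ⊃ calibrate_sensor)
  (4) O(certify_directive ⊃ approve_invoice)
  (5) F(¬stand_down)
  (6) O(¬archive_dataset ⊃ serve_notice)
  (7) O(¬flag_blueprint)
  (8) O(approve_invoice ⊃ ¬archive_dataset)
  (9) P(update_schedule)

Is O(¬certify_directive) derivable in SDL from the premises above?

Premise 5 is F(¬stand_down), i.e. O(stand_down).
With premise 2, O(stand_down ⊃ withhold_inventory), the K-axiom yields O(withhold_inventory).
The contrapositive of premise 1 (O(¬archive_dataset ⊃ ¬withhold_inventory)) is O(withhold_inventory ⊃ archive_dataset), and O(withhold_inventory) is already established, so O(archive_dataset).
The contrapositive of premise 8 (O(approve_invoice ⊃ ¬archive_dataset)) is O(archive_dataset ⊃ ¬approve_invoice), and O(archive_dataset) is already established, so O(¬approve_invoice).
Premise 4 is O(certify_directive ⊃ approve_invoice); contrapositively O(¬approve_invoice ⊃ ¬certify_directive). Since O(¬approve_invoice) holds, K gives O(¬certify_directive).
Premises 3, 6, 7, 9 do not contribute to this derivation.
So O(¬certify_directive) follows.

Yes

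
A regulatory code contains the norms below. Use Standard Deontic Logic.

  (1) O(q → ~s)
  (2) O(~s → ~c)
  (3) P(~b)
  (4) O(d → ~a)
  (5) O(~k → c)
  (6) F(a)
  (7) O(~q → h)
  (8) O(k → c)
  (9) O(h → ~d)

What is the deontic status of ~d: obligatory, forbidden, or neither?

Premises 8 and 5 cover both cases: O(k → c) and O(~k → c). Since k ∨ ~k is a tautology, O(c) follows.
Premise 2 is O(~s → ~c); contrapositively O(c → s). Since O(c) holds, K gives O(s).
Premise 1 is O(q → ~s); contrapositively O(s → ~q). Since O(s) holds, K gives O(~q).
Premise 7 is O(~q → h); since O(~q), deontic closure gives O(h).
Applying K to premise 9 (O(h → ~d)) and O(h) yields O(~d).
Premises 3, 4, 6 do not contribute to this derivation.
Hence ~d is obligatory.

Obligatory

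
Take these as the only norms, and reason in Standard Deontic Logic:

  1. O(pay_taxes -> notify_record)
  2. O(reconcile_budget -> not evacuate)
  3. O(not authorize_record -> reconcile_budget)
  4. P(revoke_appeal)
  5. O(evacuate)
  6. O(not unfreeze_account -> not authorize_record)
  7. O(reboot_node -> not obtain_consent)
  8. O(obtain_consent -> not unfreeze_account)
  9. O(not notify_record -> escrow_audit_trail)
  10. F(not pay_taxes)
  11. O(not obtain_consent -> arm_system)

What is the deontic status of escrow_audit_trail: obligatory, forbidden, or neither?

Premise 9 is O(not notify_record -> escrow_audit_trail), but O(not notify_record) is not derivable from the premises, so it does not yield O(escrow_audit_trail).
No premise or chain of K-axiom applications forces O(escrow_audit_trail), and none forces O(not escrow_audit_trail). So escrow_audit_trail is neither obligatory nor forbidden under these norms.

Neither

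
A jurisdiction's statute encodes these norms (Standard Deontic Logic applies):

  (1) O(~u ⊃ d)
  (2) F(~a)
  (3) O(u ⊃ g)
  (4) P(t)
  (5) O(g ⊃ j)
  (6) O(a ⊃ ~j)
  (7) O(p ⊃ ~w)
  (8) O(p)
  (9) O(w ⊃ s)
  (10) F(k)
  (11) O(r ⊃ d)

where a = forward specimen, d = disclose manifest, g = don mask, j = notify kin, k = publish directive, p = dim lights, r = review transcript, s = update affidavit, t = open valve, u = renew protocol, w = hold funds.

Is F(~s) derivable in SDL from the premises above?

No

Premise 9 is O(w ⊃ s), but O(w) is not derivable from the premises, so it does not yield O(s).
No other premise forces O(s). An ideal world satisfying every premise can still have ~s true, so F(~s) is not derivable.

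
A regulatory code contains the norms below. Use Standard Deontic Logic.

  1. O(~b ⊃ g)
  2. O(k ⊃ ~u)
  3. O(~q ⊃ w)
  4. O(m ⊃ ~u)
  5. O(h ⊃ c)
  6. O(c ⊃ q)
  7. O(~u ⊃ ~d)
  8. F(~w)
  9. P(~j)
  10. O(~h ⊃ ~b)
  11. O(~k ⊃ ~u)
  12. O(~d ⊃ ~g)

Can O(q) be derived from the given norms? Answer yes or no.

Yes

By case analysis on ~k: premise 11 gives O(~k ⊃ ~u) and premise 2 gives O(k ⊃ ~u), so O(~u) either way.
From O(~u) and premise 7, O(~u ⊃ ~d), we obtain O(~d).
Premise 12 is O(~d ⊃ ~g); since O(~d), deontic closure gives O(~g).
The contrapositive of premise 1 (O(~b ⊃ g)) is O(~g ⊃ b), and O(~g) is already established, so O(b).
The contrapositive of premise 10 (O(~h ⊃ ~b)) is O(b ⊃ h), and O(b) is already established, so O(h).
From O(h) and premise 5, O(h ⊃ c), we obtain O(c).
Applying K to premise 6 (O(c ⊃ q)) and O(c) yields O(q).
Premises 3, 4, 8, 9 do not contribute to this derivation.
So O(q) follows.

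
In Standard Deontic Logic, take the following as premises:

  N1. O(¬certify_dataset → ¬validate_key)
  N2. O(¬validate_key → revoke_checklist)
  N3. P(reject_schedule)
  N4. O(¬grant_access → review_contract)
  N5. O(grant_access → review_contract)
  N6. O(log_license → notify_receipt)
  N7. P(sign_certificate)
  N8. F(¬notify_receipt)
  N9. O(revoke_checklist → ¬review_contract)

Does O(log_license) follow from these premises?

Premise 6 is O(log_license → notify_receipt); even if O(notify_receipt) held, inferring O(log_license) would be affirming the consequent — invalid.
No other premise forces O(log_license). An ideal world satisfying every premise can still have log_license false, so O(log_license) is not derivable.

No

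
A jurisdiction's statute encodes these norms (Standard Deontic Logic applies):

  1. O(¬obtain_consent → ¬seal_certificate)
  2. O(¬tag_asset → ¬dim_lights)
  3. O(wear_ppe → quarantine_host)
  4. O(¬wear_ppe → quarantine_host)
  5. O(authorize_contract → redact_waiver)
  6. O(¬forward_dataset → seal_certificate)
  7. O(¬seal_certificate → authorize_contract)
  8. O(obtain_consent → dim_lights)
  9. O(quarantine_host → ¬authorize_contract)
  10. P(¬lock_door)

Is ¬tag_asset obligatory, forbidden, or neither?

By case analysis on ¬wear_ppe: premise 4 gives O(¬wear_ppe → quarantine_host) and premise 3 gives O(wear_ppe → quarantine_host), so O(quarantine_host) either way.
Applying K to premise 9 (O(quarantine_host → ¬authorize_contract)) and O(quarantine_host) yields O(¬authorize_contract).
Premise 7 is O(¬seal_certificate → authorize_contract); contrapositively O(¬authorize_contract → seal_certificate). Since O(¬authorize_contract) holds, K gives O(seal_certificate).
Premise 1 is O(¬obtain_consent → ¬seal_certificate); contrapositively O(seal_certificate → obtain_consent). Since O(seal_certificate) holds, K gives O(obtain_consent).
Premise 8 is O(obtain_consent → dim_lights); since O(obtain_consent), deontic closure gives O(dim_lights).
Premise 2, O(¬tag_asset → ¬dim_lights), contraposes to O(dim_lights → tag_asset); with O(dim_lights) we get O(tag_asset).
Premises 5, 6, 10 do not contribute to this derivation.
Thus O(tag_asset), which is F(¬tag_asset): ¬tag_asset is forbidden.

Forbidden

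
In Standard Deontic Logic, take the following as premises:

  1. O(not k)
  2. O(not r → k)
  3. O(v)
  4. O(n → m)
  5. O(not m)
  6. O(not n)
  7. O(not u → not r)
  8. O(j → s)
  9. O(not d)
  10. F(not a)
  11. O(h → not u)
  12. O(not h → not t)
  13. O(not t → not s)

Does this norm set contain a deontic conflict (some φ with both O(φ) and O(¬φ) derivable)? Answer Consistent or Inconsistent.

Premise 4 is O(n → m), but O(n) is not derivable from the premises, so it does not yield O(m).
So O(m) is not derivable, and the apparent clash with O(not m) does not arise.
A world satisfying every obligation exists (e.g. a=true, d=false, h=false, j=false, k=false, m=false, n=false, r=true, s=false, t=false, u=true, v=true); no atom is both obligatory and forbidden, so the set is consistent.

Consistent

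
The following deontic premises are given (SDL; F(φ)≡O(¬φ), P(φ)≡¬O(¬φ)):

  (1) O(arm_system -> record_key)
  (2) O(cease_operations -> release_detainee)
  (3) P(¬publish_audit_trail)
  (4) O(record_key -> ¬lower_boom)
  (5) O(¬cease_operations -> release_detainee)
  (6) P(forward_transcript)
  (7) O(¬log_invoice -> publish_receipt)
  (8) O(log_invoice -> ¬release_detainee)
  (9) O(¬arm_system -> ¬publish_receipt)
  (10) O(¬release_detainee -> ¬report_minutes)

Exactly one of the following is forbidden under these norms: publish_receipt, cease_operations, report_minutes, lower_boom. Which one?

Premises 2 and 5 are O(cease_operations -> release_detainee) and O(¬cease_operations -> release_detainee); every ideal world satisfies cease_operations or ¬cease_operations, so in either case release_detainee holds — hence O(release_detainee).
The contrapositive of premise 8 (O(log_invoice -> ¬release_detainee)) is O(release_detainee -> ¬log_invoice), and O(release_detainee) is already established, so O(¬log_invoice).
Applying K to premise 7 (O(¬log_invoice -> publish_receipt)) and O(¬log_invoice) yields O(publish_receipt).
Premise 9, O(¬arm_system -> ¬publish_receipt), contraposes to O(publish_receipt -> arm_system); with O(publish_receipt) we get O(arm_system).
From O(arm_system) and premise 1, O(arm_system -> record_key), we obtain O(record_key).
From O(record_key) and premise 4, O(record_key -> ¬lower_boom), we obtain O(¬lower_boom).
So O(¬lower_boom) holds, i.e. lower_boom is forbidden. None of the other listed options is forbidden under the premises.

lower_boom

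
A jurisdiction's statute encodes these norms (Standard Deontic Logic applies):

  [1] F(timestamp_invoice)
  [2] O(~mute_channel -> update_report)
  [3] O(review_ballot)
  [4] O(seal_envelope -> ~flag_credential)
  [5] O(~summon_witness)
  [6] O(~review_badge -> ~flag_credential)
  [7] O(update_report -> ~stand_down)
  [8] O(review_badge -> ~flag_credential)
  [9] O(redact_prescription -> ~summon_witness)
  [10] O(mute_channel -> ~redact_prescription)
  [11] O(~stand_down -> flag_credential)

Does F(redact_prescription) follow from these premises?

Yes

By case analysis on review_badge: premise 8 gives O(review_badge -> ~flag_credential) and premise 6 gives O(~review_badge -> ~flag_credential), so O(~flag_credential) either way.
Premise 11, O(~stand_down -> flag_credential), contraposes to O(~flag_credential -> stand_down); with O(~flag_credential) we get O(stand_down).
The contrapositive of premise 7 (O(update_report -> ~stand_down)) is O(stand_down -> ~update_report), and O(stand_down) is already established, so O(~update_report).
Premise 2 is O(~mute_channel -> update_report); contrapositively O(~update_report -> mute_channel). Since O(~update_report) holds, K gives O(mute_channel).
With premise 10, O(mute_channel -> ~redact_prescription), the K-axiom yields O(~redact_prescription).
Premises 1, 3, 4, 5, 9 do not contribute to this derivation.
So O(~redact_prescription) holds, i.e. F(redact_prescription). The claim follows.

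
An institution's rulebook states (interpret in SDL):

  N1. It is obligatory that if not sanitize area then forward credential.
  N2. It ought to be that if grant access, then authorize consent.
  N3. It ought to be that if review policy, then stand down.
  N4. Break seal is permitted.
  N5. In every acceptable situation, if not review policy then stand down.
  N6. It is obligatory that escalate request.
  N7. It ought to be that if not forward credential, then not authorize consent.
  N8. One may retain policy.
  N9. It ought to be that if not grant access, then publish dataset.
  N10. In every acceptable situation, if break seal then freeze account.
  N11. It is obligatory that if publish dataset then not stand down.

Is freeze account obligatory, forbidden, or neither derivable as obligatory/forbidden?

Premise 10 is O(break_seal → freeze_account), but O(break_seal) is not derivable from the premises (the permission P(break_seal) asserts only ¬O(¬break_seal), not O(break_seal)), so it does not yield O(freeze_account).
No premise or chain of K-axiom applications forces O(freeze_account), and none forces O(¬freeze_account). So freeze_account is neither obligatory nor forbidden under these norms.

Neither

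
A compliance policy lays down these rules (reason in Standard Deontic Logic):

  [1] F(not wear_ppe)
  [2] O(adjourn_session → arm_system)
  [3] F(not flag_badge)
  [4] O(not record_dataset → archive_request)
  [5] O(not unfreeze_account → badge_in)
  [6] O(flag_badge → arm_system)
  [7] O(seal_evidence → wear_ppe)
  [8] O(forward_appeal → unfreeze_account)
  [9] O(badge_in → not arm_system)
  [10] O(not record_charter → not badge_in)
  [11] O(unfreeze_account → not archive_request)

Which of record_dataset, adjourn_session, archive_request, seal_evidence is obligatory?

Premise 3 is F(not flag_badge), i.e. O(flag_badge).
Premise 6 is O(flag_badge → arm_system); since O(flag_badge), deontic closure gives O(arm_system).
Premise 9, O(badge_in → not arm_system), contraposes to O(arm_system → not badge_in); with O(arm_system) we get O(not badge_in).
The contrapositive of premise 5 (O(not unfreeze_account → badge_in)) is O(not badge_in → unfreeze_account), and O(not badge_in) is already established, so O(unfreeze_account).
From O(unfreeze_account) and premise 11, O(unfreeze_account → not archive_request), we obtain O(not archive_request).
The contrapositive of premise 4 (O(not record_dataset → archive_request)) is O(not archive_request → record_dataset), and O(not archive_request) is already established, so O(record_dataset).
So O(record_dataset) holds — record_dataset is obligatory. None of the other listed options is made obligatory by any chain of premises.

record_dataset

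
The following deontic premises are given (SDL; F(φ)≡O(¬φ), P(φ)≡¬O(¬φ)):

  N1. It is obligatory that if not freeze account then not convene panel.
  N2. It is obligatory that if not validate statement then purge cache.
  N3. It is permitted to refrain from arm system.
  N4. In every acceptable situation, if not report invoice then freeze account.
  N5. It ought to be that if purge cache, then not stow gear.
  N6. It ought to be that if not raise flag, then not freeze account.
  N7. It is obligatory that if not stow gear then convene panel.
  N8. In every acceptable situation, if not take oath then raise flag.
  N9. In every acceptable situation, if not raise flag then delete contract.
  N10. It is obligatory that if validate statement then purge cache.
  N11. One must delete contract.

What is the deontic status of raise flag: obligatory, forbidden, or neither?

Obligatory

Premises 2 and 10 are O(¬validate_statement → purge_cache) and O(validate_statement → purge_cache); every ideal world satisfies ¬validate_statement or validate_statement, so in either case purge_cache holds — hence O(purge_cache).
From O(purge_cache) and premise 5, O(purge_cache → ¬stow_gear), we obtain O(¬stow_gear).
Premise 7 is O(¬stow_gear → convene_panel); since O(¬stow_gear), deontic closure gives O(convene_panel).
Premise 1, O(¬freeze_account → ¬convene_panel), contraposes to O(convene_panel → freeze_account); with O(convene_panel) we get O(freeze_account).
Premise 6, O(¬raise_flag → ¬freeze_account), contraposes to O(freeze_account → raise_flag); with O(freeze_account) we get O(raise_flag).
Premises 3, 4, 8, 9, 11 do not contribute to this derivation.
Hence raise_flag is obligatory.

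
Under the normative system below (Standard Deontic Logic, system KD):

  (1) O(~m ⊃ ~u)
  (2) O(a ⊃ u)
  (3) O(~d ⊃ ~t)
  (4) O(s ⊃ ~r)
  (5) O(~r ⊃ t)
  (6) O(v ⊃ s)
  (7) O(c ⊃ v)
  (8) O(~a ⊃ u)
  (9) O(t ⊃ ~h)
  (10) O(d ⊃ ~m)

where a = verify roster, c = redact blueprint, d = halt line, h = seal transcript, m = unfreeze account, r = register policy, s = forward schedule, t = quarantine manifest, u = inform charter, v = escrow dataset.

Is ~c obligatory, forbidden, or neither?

By case analysis on a: premise 2 gives O(a ⊃ u) and premise 8 gives O(~a ⊃ u), so O(u) either way.
Premise 1, O(~m ⊃ ~u), contraposes to O(u ⊃ m); with O(u) we get O(m).
The contrapositive of premise 10 (O(d ⊃ ~m)) is O(m ⊃ ~d), and O(m) is already established, so O(~d).
Applying K to premise 3 (O(~d ⊃ ~t)) and O(~d) yields O(~t).
Premise 5 is O(~r ⊃ t); contrapositively O(~t ⊃ r). Since O(~t) holds, K gives O(r).
Premise 4 is O(s ⊃ ~r); contrapositively O(r ⊃ ~s). Since O(r) holds, K gives O(~s).
The contrapositive of premise 6 (O(v ⊃ s)) is O(~s ⊃ ~v), and O(~s) is already established, so O(~v).
Premise 7 is O(c ⊃ v); contrapositively O(~v ⊃ ~c). Since O(~v) holds, K gives O(~c).
Premise 9 does not contribute to this derivation.
Hence ~c is obligatory.

Obligatory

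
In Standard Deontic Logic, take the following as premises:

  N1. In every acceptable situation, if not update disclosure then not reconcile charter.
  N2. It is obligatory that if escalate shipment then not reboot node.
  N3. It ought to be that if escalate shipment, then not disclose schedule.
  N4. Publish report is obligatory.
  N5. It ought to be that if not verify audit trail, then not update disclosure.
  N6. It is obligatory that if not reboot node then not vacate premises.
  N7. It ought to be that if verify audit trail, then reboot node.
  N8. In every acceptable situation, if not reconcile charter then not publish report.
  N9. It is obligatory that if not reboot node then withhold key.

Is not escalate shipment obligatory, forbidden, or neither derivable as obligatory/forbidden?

Obligatory

Premise 4 states O(publish_report) outright.
The contrapositive of premise 8 (O(¬reconcile_charter → ¬publish_report)) is O(publish_report → reconcile_charter), and O(publish_report) is already established, so O(reconcile_charter).
Premise 1 is O(¬update_disclosure → ¬reconcile_charter); contrapositively O(reconcile_charter → update_disclosure). Since O(reconcile_charter) holds, K gives O(update_disclosure).
The contrapositive of premise 5 (O(¬verify_audit_trail → ¬update_disclosure)) is O(update_disclosure → verify_audit_trail), and O(update_disclosure) is already established, so O(verify_audit_trail).
With premise 7, O(verify_audit_trail → reboot_node), the K-axiom yields O(reboot_node).
Premise 2, O(escalate_shipment → ¬reboot_node), contraposes to O(reboot_node → ¬escalate_shipment); with O(reboot_node) we get O(¬escalate_shipment).
Premises 3, 6, 9 do not contribute to this derivation.
Hence ¬escalate_shipment is obligatory.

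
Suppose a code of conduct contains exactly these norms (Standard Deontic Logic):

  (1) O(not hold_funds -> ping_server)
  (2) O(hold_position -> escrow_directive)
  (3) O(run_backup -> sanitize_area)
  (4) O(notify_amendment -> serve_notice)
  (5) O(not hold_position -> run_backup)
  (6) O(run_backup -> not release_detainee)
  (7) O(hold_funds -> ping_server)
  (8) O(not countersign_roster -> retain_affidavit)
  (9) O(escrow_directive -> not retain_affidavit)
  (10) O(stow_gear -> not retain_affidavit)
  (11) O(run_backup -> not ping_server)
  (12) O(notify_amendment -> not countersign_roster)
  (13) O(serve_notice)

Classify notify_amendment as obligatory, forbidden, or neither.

Premises 1 and 7 are O(not hold_funds -> ping_server) and O(hold_funds -> ping_server); every ideal world satisfies not hold_funds or hold_funds, so in either case ping_server holds — hence O(ping_server).
Premise 11, O(run_backup -> not ping_server), contraposes to O(ping_server -> not run_backup); with O(ping_server) we get O(not run_backup).
The contrapositive of premise 5 (O(not hold_position -> run_backup)) is O(not run_backup -> hold_position), and O(not run_backup) is already established, so O(hold_position).
Premise 2 is O(hold_position -> escrow_directive); since O(hold_position), deontic closure gives O(escrow_directive).
From O(escrow_directive) and premise 9, O(escrow_directive -> not retain_affidavit), we obtain O(not retain_affidavit).
Premise 8, O(not countersign_roster -> retain_affidavit), contraposes to O(not retain_affidavit -> countersign_roster); with O(not retain_affidavit) we get O(countersign_roster).
Premise 12, O(notify_amendment -> not countersign_roster), contraposes to O(countersign_roster -> not notify_amendment); with O(countersign_roster) we get O(not notify_amendment).
Premises 3, 4, 6, 10, 13 do not contribute to this derivation.
Thus O(not notify_amendment), which is F(notify_amendment): notify_amendment is forbidden.

Forbidden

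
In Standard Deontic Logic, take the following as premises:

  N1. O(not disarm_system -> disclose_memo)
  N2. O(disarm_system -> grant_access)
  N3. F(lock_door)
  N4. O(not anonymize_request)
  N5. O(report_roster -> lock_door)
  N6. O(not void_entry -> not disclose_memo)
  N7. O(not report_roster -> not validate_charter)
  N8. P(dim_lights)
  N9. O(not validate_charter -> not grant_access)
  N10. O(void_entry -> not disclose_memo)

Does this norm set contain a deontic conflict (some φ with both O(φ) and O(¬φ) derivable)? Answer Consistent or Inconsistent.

Inconsistent

Premises 6 and 10 cover both cases: O(not void_entry -> not disclose_memo) and O(void_entry -> not disclose_memo). Since not void_entry ∨ void_entry is a tautology, O(not disclose_memo) follows.
Premise 1 is O(not disarm_system -> disclose_memo); contrapositively O(not disclose_memo -> disarm_system). Since O(not disclose_memo) holds, K gives O(disarm_system).
Premise 2 is O(disarm_system -> grant_access); since O(disarm_system), deontic closure gives O(grant_access).
Premise 9 is O(not validate_charter -> not grant_access); contrapositively O(grant_access -> validate_charter). Since O(grant_access) holds, K gives O(validate_charter).
The contrapositive of premise 7 (O(not report_roster -> not validate_charter)) is O(validate_charter -> report_roster), and O(validate_charter) is already established, so O(report_roster).
Applying K to premise 5 (O(report_roster -> lock_door)) and O(report_roster) yields O(lock_door).
But premise 3, F(lock_door), means O(not lock_door).
We now have both O(lock_door) and O(not lock_door) — lock_door is simultaneously obligatory and forbidden, violating the D-axiom.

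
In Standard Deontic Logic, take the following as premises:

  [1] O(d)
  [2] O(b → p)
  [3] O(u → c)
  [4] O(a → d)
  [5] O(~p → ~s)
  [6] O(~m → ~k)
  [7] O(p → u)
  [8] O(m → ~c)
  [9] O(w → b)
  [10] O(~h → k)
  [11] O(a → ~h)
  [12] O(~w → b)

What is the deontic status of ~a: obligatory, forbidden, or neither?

Premises 12 and 9 are O(~w → b) and O(w → b); every ideal world satisfies ~w or w, so in either case b holds — hence O(b).
With premise 2, O(b → p), the K-axiom yields O(p).
With premise 7, O(p → u), the K-axiom yields O(u).
Premise 3 is O(u → c); since O(u), deontic closure gives O(c).
The contrapositive of premise 8 (O(m → ~c)) is O(c → ~m), and O(c) is already established, so O(~m).
From O(~m) and premise 6, O(~m → ~k), we obtain O(~k).
Premise 10, O(~h → k), contraposes to O(~k → h); with O(~k) we get O(h).
Premise 11 is O(a → ~h); contrapositively O(h → ~a). Since O(h) holds, K gives O(~a).
Premises 1, 4, 5 do not contribute to this derivation.
Hence ~a is obligatory.

Obligatory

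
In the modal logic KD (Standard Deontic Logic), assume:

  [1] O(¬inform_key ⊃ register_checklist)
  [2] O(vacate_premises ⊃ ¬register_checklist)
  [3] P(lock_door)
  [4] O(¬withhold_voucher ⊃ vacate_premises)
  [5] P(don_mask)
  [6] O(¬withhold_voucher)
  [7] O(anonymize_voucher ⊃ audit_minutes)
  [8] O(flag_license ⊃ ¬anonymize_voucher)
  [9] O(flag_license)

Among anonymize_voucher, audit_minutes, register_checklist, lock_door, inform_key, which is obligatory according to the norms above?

Premise 6 states O(¬withhold_voucher) outright.
Premise 4 is O(¬withhold_voucher ⊃ vacate_premises); since O(¬withhold_voucher), deontic closure gives O(vacate_premises).
From O(vacate_premises) and premise 2, O(vacate_premises ⊃ ¬register_checklist), we obtain O(¬register_checklist).
Premise 1, O(¬inform_key ⊃ register_checklist), contraposes to O(¬register_checklist ⊃ inform_key); with O(¬register_checklist) we get O(inform_key).
So O(inform_key) holds — inform_key is obligatory. None of the other listed options is made obligatory by any chain of premises.

inform_key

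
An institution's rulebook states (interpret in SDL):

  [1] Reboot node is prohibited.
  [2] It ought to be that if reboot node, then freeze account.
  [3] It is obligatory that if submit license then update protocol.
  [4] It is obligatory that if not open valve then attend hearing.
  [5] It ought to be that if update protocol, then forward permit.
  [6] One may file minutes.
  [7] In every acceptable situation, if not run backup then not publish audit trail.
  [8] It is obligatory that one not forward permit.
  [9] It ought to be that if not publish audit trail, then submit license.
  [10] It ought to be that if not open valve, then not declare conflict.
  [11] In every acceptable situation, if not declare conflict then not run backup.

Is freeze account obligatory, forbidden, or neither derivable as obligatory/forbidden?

Neither

Premise 2 is O(reboot_node → freeze_account), but O(reboot_node) is not derivable from the premises, so it does not yield O(freeze_account).
No premise or chain of K-axiom applications forces O(freeze_account), and none forces O(¬freeze_account). So freeze_account is neither obligatory nor forbidden under these norms.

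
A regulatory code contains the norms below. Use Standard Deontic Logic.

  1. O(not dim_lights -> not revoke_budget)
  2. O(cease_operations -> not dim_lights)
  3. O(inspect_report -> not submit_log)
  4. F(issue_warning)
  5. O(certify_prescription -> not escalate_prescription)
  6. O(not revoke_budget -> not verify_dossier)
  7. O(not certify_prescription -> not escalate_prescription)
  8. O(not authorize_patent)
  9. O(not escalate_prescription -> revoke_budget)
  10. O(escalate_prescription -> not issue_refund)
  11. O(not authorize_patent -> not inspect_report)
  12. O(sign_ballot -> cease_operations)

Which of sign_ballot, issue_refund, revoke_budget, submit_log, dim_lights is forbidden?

Premises 7 and 5 cover both cases: O(not certify_prescription -> not escalate_prescription) and O(certify_prescription -> not escalate_prescription). Since not certify_prescription ∨ certify_prescription is a tautology, O(not escalate_prescription) follows.
Applying K to premise 9 (O(not escalate_prescription -> revoke_budget)) and O(not escalate_prescription) yields O(revoke_budget).
Premise 1 is O(not dim_lights -> not revoke_budget); contrapositively O(revoke_budget -> dim_lights). Since O(revoke_budget) holds, K gives O(dim_lights).
Premise 2 is O(cease_operations -> not dim_lights); contrapositively O(dim_lights -> not cease_operations). Since O(dim_lights) holds, K gives O(not cease_operations).
Premise 12, O(sign_ballot -> cease_operations), contraposes to O(not cease_operations -> not sign_ballot); with O(not cease_operations) we get O(not sign_ballot).
So O(not sign_ballot) holds, i.e. sign_ballot is forbidden. None of the other listed options is forbidden under the premises.

sign_ballot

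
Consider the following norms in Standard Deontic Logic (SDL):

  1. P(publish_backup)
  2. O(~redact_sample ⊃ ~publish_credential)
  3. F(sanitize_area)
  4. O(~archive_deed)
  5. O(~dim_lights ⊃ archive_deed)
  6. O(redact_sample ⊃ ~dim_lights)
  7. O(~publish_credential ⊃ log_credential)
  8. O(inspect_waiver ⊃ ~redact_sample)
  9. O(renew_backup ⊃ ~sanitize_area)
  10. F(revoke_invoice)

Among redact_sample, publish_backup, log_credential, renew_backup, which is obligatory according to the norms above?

From premise 4 we have O(~archive_deed).
Premise 5, O(~dim_lights ⊃ archive_deed), contraposes to O(~archive_deed ⊃ dim_lights); with O(~archive_deed) we get O(dim_lights).
The contrapositive of premise 6 (O(redact_sample ⊃ ~dim_lights)) is O(dim_lights ⊃ ~redact_sample), and O(dim_lights) is already established, so O(~redact_sample).
From O(~redact_sample) and premise 2, O(~redact_sample ⊃ ~publish_credential), we obtain O(~publish_credential).
Premise 7 is O(~publish_credential ⊃ log_credential); since O(~publish_credential), deontic closure gives O(log_credential).
So O(log_credential) holds — log_credential is obligatory. None of the other listed options is made obligatory by any chain of premises.

log_credential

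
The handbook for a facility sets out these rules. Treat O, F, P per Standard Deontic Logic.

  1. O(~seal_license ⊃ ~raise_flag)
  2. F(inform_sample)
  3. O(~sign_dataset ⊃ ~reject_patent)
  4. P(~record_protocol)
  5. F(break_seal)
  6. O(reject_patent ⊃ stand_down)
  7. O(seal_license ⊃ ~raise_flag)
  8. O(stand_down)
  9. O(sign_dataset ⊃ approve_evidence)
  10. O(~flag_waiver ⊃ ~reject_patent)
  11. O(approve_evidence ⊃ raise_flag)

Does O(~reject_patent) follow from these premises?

By case analysis on seal_license: premise 7 gives O(seal_license ⊃ ~raise_flag) and premise 1 gives O(~seal_license ⊃ ~raise_flag), so O(~raise_flag) either way.
Premise 11, O(approve_evidence ⊃ raise_flag), contraposes to O(~raise_flag ⊃ ~approve_evidence); with O(~raise_flag) we get O(~approve_evidence).
The contrapositive of premise 9 (O(sign_dataset ⊃ approve_evidence)) is O(~approve_evidence ⊃ ~sign_dataset), and O(~approve_evidence) is already established, so O(~sign_dataset).
With premise 3, O(~sign_dataset ⊃ ~reject_patent), the K-axiom yields O(~reject_patent).
Premises 2, 4, 5, 6, 8, 10 do not contribute to this derivation.
So O(~reject_patent) follows.

Yes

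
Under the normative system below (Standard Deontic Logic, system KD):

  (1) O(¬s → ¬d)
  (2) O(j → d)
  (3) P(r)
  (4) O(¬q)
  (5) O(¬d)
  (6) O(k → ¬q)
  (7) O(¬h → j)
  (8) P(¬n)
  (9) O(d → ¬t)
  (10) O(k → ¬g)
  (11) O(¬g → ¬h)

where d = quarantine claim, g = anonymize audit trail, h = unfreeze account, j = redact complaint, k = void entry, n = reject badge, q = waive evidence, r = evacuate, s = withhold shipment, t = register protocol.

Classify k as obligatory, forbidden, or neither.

Forbidden

From premise 5 we have O(¬d).
The contrapositive of premise 2 (O(j → d)) is O(¬d → ¬j), and O(¬d) is already established, so O(¬j).
The contrapositive of premise 7 (O(¬h → j)) is O(¬j → h), and O(¬j) is already established, so O(h).
Premise 11, O(¬g → ¬h), contraposes to O(h → g); with O(h) we get O(g).
Premise 10 is O(k → ¬g); contrapositively O(g → ¬k). Since O(g) holds, K gives O(¬k).
Premises 1, 3, 4, 6, 8, 9 do not contribute to this derivation.
Thus O(¬k), which is F(k): k is forbidden.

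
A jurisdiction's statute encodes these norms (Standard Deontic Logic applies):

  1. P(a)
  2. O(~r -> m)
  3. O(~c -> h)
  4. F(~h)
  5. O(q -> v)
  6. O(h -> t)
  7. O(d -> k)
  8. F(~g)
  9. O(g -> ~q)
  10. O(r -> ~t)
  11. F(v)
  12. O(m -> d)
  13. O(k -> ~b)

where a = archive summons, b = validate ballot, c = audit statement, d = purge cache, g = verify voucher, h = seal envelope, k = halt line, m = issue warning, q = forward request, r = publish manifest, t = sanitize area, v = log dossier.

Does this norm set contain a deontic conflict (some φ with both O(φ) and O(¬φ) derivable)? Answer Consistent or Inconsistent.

Premise 5 is O(q -> v), but O(q) is not derivable from the premises, so it does not yield O(v).
So O(v) is not derivable, and the apparent clash with O(~v) does not arise.
A world satisfying every obligation exists (e.g. a=false, b=false, c=false, d=true, g=true, h=true, k=true, m=true, q=false, r=false, t=true, v=false); no atom is both obligatory and forbidden, so the set is consistent.

Consistent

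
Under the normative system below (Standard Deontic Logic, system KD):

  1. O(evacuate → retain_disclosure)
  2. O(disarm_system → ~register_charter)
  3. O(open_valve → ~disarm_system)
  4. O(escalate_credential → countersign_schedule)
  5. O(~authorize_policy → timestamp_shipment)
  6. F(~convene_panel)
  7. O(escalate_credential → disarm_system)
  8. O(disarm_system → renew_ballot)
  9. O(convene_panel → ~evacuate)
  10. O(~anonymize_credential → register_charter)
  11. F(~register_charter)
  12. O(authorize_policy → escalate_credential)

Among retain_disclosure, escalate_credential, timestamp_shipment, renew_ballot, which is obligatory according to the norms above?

timestamp_shipment

Premise 11, F(~register_charter), is equivalent to O(register_charter).
Premise 2 is O(disarm_system → ~register_charter); contrapositively O(register_charter → ~disarm_system). Since O(register_charter) holds, K gives O(~disarm_system).
The contrapositive of premise 7 (O(escalate_credential → disarm_system)) is O(~disarm_system → ~escalate_credential), and O(~disarm_system) is already established, so O(~escalate_credential).
Premise 12, O(authorize_policy → escalate_credential), contraposes to O(~escalate_credential → ~authorize_policy); with O(~escalate_credential) we get O(~authorize_policy).
Applying K to premise 5 (O(~authorize_policy → timestamp_shipment)) and O(~authorize_policy) yields O(timestamp_shipment).
So O(timestamp_shipment) holds — timestamp_shipment is obligatory. None of the other listed options is made obligatory by any chain of premises.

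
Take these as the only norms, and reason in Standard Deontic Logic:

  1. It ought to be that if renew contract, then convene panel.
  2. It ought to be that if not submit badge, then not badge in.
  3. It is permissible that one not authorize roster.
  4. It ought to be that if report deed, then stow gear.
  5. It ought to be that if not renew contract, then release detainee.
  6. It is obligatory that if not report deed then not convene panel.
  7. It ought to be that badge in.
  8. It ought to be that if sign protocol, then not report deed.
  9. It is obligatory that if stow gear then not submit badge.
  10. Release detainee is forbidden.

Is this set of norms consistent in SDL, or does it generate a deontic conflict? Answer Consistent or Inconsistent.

Inconsistent

Premise 7 states O(badge_in) outright.
Premise 2, O(¬submit_badge → ¬badge_in), contraposes to O(badge_in → submit_badge); with O(badge_in) we get O(submit_badge).
Premise 9, O(stow_gear → ¬submit_badge), contraposes to O(submit_badge → ¬stow_gear); with O(submit_badge) we get O(¬stow_gear).
The contrapositive of premise 4 (O(report_deed → stow_gear)) is O(¬stow_gear → ¬report_deed), and O(¬stow_gear) is already established, so O(¬report_deed).
From O(¬report_deed) and premise 6, O(¬report_deed → ¬convene_panel), we obtain O(¬convene_panel).
The contrapositive of premise 1 (O(renew_contract → convene_panel)) is O(¬convene_panel → ¬renew_contract), and O(¬convene_panel) is already established, so O(¬renew_contract).
Premise 5 is O(¬renew_contract → release_detainee); since O(¬renew_contract), deontic closure gives O(release_detainee).
But premise 10, F(release_detainee), means O(¬release_detainee).
We now have both O(release_detainee) and O(¬release_detainee) — release_detainee is simultaneously obligatory and forbidden, violating the D-axiom.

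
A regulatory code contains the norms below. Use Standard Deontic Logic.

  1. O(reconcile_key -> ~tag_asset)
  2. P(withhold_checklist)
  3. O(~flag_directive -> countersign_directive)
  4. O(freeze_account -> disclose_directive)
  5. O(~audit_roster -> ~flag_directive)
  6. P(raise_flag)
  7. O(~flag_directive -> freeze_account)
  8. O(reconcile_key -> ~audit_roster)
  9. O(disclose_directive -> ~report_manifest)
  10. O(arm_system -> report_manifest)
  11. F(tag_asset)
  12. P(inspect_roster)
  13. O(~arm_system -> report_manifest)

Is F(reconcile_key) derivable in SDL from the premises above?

By case analysis on arm_system: premise 10 gives O(arm_system -> report_manifest) and premise 13 gives O(~arm_system -> report_manifest), so O(report_manifest) either way.
The contrapositive of premise 9 (O(disclose_directive -> ~report_manifest)) is O(report_manifest -> ~disclose_directive), and O(report_manifest) is already established, so O(~disclose_directive).
Premise 4, O(freeze_account -> disclose_directive), contraposes to O(~disclose_directive -> ~freeze_account); with O(~disclose_directive) we get O(~freeze_account).
Premise 7 is O(~flag_directive -> freeze_account); contrapositively O(~freeze_account -> flag_directive). Since O(~freeze_account) holds, K gives O(flag_directive).
Premise 5, O(~audit_roster -> ~flag_directive), contraposes to O(flag_directive -> audit_roster); with O(flag_directive) we get O(audit_roster).
The contrapositive of premise 8 (O(reconcile_key -> ~audit_roster)) is O(audit_roster -> ~reconcile_key), and O(audit_roster) is already established, so O(~reconcile_key).
Premises 1, 2, 3, 6, 11, 12 do not contribute to this derivation.
So O(~reconcile_key) holds, i.e. F(reconcile_key). The claim follows.

Yes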